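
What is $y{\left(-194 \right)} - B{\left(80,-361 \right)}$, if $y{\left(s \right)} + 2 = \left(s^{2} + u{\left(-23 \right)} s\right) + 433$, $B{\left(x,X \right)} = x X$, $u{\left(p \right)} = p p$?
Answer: $-35679$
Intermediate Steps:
$u{\left(p \right)} = p^{2}$
$B{\left(x,X \right)} = X x$
$y{\left(s \right)} = 431 + s^{2} + 529 s$ ($y{\left(s \right)} = -2 + \left(\left(s^{2} + \left(-23\right)^{2} s\right) + 433\right) = -2 + \left(\left(s^{2} + 529 s\right) + 433\right) = -2 + \left(433 + s^{2} + 529 s\right) = 431 + s^{2} + 529 s$)
$y{\left(-194 \right)} - B{\left(80,-361 \right)} = \left(431 + \left(-194\right)^{2} + 529 \left(-194\right)\right) - \left(-361\right) 80 = \left(431 + 37636 - 102626\right) - -28880 = -64559 + 28880 = -35679$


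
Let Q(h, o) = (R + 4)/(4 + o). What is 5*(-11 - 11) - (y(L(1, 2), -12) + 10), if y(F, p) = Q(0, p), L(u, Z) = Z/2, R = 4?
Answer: -119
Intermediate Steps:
L(u, Z) = Z/2 (L(u, Z) = Z*(½) = Z/2)
Q(h, o) = 8/(4 + o) (Q(h, o) = (4 + 4)/(4 + o) = 8/(4 + o))
y(F, p) = 8/(4 + p)
5*(-11 - 11) - (y(L(1, 2), -12) + 10) = 5*(-11 - 11) - (8/(4 - 12) + 10) = 5*(-22) - (8/(-8) + 10) = -110 - (8*(-⅛) + 10) = -110 - (-1 + 10) = -110 - 1*9 = -110 - 9 = -119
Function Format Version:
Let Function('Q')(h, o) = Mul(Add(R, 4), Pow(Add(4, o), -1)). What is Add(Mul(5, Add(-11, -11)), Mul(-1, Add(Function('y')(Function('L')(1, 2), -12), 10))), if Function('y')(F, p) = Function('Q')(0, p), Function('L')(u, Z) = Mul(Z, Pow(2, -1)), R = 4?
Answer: -119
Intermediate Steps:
Function('L')(u, Z) = Mul(Rational(1, 2), Z) (Function('L')(u, Z) = Mul(Z, Rational(1, 2)) = Mul(Rational(1, 2), Z))
Function('Q')(h, o) = Mul(8, Pow(Add(4, o), -1)) (Function('Q')(h, o) = Mul(Add(4, 4), Pow(Add(4, o), -1)) = Mul(8, Pow(Add(4, o), -1)))
Function('y')(F, p) = Mul(8, Pow(Add(4, p), -1))
Add(Mul(5, Add(-11, -11)), Mul(-1, Add(Function('y')(Function('L')(1, 2), -12), 10))) = Add(Mul(5, Add(-11, -11)), Mul(-1, Add(Mul(8, Pow(Add(4, -12), -1)), 10))) = Add(Mul(5, -22), Mul(-1, Add(Mul(8, Pow(-8, -1)), 10))) = Add(-110, Mul(-1, Add(Mul(8, Rational(-1, 8)), 10))) = Add(-110, Mul(-1, Add(-1, 10))) = Add(-110, Mul(-1, 9)) = Add(-110, -9) = -119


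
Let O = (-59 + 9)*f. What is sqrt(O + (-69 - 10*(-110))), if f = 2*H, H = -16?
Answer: sqrt(2631) ≈ 51.293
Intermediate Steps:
f = -32 (f = 2*(-16) = -32)
O = 1600 (O = (-59 + 9)*(-32) = -50*(-32) = 1600)
sqrt(O + (-69 - 10*(-110))) = sqrt(1600 + (-69 - 10*(-110))) = sqrt(1600 + (-69 + 1100)) = sqrt(1600 + 1031) = sqrt(2631)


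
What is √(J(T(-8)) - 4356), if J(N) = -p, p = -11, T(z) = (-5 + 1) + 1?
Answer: I*√4345 ≈ 65.917*I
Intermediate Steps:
T(z) = -3 (T(z) = -4 + 1 = -3)
J(N) = 11 (J(N) = -1*(-11) = 11)
√(J(T(-8)) - 4356) = √(11 - 4356) = √(-4345) = I*√4345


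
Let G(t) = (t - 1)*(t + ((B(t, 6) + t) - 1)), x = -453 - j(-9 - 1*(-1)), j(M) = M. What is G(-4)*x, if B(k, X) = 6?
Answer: -6675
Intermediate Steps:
x = -445 (x = -453 - (-9 - 1*(-1)) = -453 - (-9 + 1) = -453 - 1*(-8) = -453 + 8 = -445)
G(t) = (-1 + t)*(5 + 2*t) (G(t) = (t - 1)*(t + ((6 + t) - 1)) = (-1 + t)*(t + (5 + t)) = (-1 + t)*(5 + 2*t))
G(-4)*x = (-5 + 2*(-4)² + 3*(-4))*(-445) = (-5 + 2*16 - 12)*(-445) = (-5 + 32 - 12)*(-445) = 15*(-445) = -6675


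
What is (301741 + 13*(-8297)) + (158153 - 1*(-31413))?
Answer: 383446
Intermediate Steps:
(301741 + 13*(-8297)) + (158153 - 1*(-31413)) = (301741 - 107861) + (158153 + 31413) = 193880 + 189566 = 383446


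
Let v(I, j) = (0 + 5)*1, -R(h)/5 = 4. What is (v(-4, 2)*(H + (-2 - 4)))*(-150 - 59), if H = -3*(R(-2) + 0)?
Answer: -56430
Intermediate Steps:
R(h) = -20 (R(h) = -5*4 = -20)
v(I, j) = 5 (v(I, j) = 5*1 = 5)
H = 60 (H = -3*(-20 + 0) = -3*(-20) = 60)
(v(-4, 2)*(H + (-2 - 4)))*(-150 - 59) = (5*(60 + (-2 - 4)))*(-150 - 59) = (5*(60 - 6))*(-209) = (5*54)*(-209) = 270*(-209) = -56430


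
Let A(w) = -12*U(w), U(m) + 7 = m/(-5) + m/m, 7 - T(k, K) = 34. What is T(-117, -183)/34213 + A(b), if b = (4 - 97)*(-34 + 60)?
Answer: -980407863/171065 ≈ -5731.2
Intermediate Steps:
T(k, K) = -27 (T(k, K) = 7 - 1*34 = 7 - 34 = -27)
U(m) = -6 - m/5 (U(m) = -7 + (m/(-5) + m/m) = -7 + (m*(-⅕) + 1) = -7 + (-m/5 + 1) = -7 + (1 - m/5) = -6 - m/5)
b = -2418 (b = -93*26 = -2418)
A(w) = 72 + 12*w/5 (A(w) = -12*(-6 - w/5) = 72 + 12*w/5)
T(-117, -183)/34213 + A(b) = -27/34213 + (72 + (12/5)*(-2418)) = -27*1/34213 + (72 - 29016/5) = -27/34213 - 28656/5 = -980407863/171065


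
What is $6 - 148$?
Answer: $-142$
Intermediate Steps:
$6 - 148 = -142$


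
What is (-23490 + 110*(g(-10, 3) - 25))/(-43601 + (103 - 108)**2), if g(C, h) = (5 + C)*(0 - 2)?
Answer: 15/26 ≈ 0.57692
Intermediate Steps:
g(C, h) = -10 - 2*C (g(C, h) = (5 + C)*(-2) = -10 - 2*C)
(-23490 + 110*(g(-10, 3) - 25))/(-43601 + (103 - 108)**2) = (-23490 + 110*((-10 - 2*(-10)) - 25))/(-43601 + (103 - 108)**2) = (-23490 + 110*((-10 + 20) - 25))/(-43601 + (-5)**2) = (-23490 + 110*(10 - 25))/(-43601 + 25) = (-23490 + 110*(-15))/(-43576) = (-23490 - 1650)*(-1/43576) = -25140*(-1/43576) = 15/26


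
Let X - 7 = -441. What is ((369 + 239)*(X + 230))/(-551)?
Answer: 6528/29 ≈ 225.10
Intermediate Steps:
X = -434 (X = 7 - 441 = -434)
((369 + 239)*(X + 230))/(-551) = ((369 + 239)*(-434 + 230))/(-551) = (608*(-204))*(-1/551) = -124032*(-1/551) = 6528/29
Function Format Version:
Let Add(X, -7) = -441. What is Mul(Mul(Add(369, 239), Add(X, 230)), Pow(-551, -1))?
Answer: Rational(6528, 29) ≈ 225.10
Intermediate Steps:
X = -434 (X = Add(7, -441) = -434)
Mul(Mul(Add(369, 239), Add(X, 230)), Pow(-551, -1)) = Mul(Mul(Add(369, 239), Add(-434, 230)), Pow(-551, -1)) = Mul(Mul(608, -204), Rational(-1, 551)) = Mul(-124032, Rational(-1, 551)) = Rational(6528, 29)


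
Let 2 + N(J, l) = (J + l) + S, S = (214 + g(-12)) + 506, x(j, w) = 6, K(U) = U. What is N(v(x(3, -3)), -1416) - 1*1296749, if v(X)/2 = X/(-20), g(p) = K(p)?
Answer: -6487298/5 ≈ -1.2975e+6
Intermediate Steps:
g(p) = p
S = 708 (S = (214 - 12) + 506 = 202 + 506 = 708)
v(X) = -X/10 (v(X) = 2*(X/(-20)) = 2*(X*(-1/20)) = 2*(-X/20) = -X/10)
N(J, l) = 706 + J + l (N(J, l) = -2 + ((J + l) + 708) = -2 + (708 + J + l) = 706 + J + l)
N(v(x(3, -3)), -1416) - 1*1296749 = (706 - ⅒*6 - 1416) - 1*1296749 = (706 - ⅗ - 1416) - 1296749 = -3553/5 - 1296749 = -6487298/5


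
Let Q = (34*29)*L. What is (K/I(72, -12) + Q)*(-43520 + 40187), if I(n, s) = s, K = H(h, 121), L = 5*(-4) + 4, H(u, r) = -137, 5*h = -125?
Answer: 210173425/4 ≈ 5.2543e+7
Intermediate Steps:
h = -25 (h = (1/5)*(-125) = -25)
L = -16 (L = -20 + 4 = -16)
K = -137
Q = -15776 (Q = (34*29)*(-16) = 986*(-16) = -15776)
(K/I(72, -12) + Q)*(-43520 + 40187) = (-137/(-12) - 15776)*(-43520 + 40187) = (-137*(-1/12) - 15776)*(-3333) = (137/12 - 15776)*(-3333) = -189175/12*(-3333) = 210173425/4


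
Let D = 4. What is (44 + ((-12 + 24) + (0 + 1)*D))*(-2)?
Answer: -120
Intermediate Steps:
(44 + ((-12 + 24) + (0 + 1)*D))*(-2) = (44 + ((-12 + 24) + (0 + 1)*4))*(-2) = (44 + (12 + 1*4))*(-2) = (44 + (12 + 4))*(-2) = (44 + 16)*(-2) = 60*(-2) = -120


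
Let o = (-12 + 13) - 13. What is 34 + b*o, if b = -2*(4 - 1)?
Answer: 106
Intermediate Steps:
b = -6 (b = -2*3 = -6)
o = -12 (o = 1 - 13 = -12)
34 + b*o = 34 - 6*(-12) = 34 + 72 = 106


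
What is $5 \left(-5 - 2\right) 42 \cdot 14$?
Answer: $-20580$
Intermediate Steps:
$5 \left(-5 - 2\right) 42 \cdot 14 = 5 \left(-7\right) 42 \cdot 14 = \left(-35\right) 42 \cdot 14 = \left(-1470\right) 14 = -20580$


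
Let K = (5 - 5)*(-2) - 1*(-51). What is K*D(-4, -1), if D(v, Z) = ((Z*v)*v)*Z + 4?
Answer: 1020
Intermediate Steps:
D(v, Z) = 4 + Z²*v² (D(v, Z) = (Z*v²)*Z + 4 = Z²*v² + 4 = 4 + Z²*v²)
K = 51 (K = 0*(-2) + 51 = 0 + 51 = 51)
K*D(-4, -1) = 51*(4 + (-1)²*(-4)²) = 51*(4 + 1*16) = 51*(4 + 16) = 51*20 = 1020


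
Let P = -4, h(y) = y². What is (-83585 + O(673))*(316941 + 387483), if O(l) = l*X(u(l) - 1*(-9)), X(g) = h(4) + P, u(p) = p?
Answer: -53190351816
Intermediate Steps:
X(g) = 12 (X(g) = 4² - 4 = 16 - 4 = 12)
O(l) = 12*l (O(l) = l*12 = 12*l)
(-83585 + O(673))*(316941 + 387483) = (-83585 + 12*673)*(316941 + 387483) = (-83585 + 8076)*704424 = -75509*704424 = -53190351816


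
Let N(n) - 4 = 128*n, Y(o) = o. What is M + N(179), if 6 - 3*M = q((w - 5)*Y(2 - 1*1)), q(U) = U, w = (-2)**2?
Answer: 68755/3 ≈ 22918.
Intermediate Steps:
w = 4
N(n) = 4 + 128*n
M = 7/3 (M = 2 - (4 - 5)*(2 - 1*1)/3 = 2 - (-1)*(2 - 1)/3 = 2 - (-1)/3 = 2 - 1/3*(-1) = 2 + 1/3 = 7/3 ≈ 2.3333)
M + N(179) = 7/3 + (4 + 128*179) = 7/3 + (4 + 22912) = 7/3 + 22916 = 68755/3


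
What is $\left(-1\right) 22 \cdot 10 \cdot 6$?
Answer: $-1320$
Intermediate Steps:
$\left(-1\right) 22 \cdot 10 \cdot 6 = \left(-22\right) 10 \cdot 6 = \left(-220\right) 6 = -1320$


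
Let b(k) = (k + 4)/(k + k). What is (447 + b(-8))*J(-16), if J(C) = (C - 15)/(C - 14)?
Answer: 55459/120 ≈ 462.16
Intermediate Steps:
J(C) = (-15 + C)/(-14 + C)
b(k) = (4 + k)/(2*k) (b(k) = (4 + k)/((2*k)) = (4 + k)*(1/(2*k)) = (4 + k)/(2*k))
(447 + b(-8))*J(-16) = (447 + (½)*(4 - 8)/(-8))*((-15 - 16)/(-14 - 16)) = (447 + (½)*(-⅛)*(-4))*(-31/(-30)) = (447 + ¼)*(-1/30*(-31)) = (1789/4)*(31/30) = 55459/120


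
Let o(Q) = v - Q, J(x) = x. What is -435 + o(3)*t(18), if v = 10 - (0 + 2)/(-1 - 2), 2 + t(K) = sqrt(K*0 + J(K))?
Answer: -1351/3 + 23*sqrt(2) ≈ -417.81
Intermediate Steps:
t(K) = -2 + sqrt(K) (t(K) = -2 + sqrt(K*0 + K) = -2 + sqrt(0 + K) = -2 + sqrt(K))
v = 32/3 (v = 10 - 2/(-3) = 10 - 2*(-1)/3 = 10 - 1*(-2/3) = 10 + 2/3 = 32/3 ≈ 10.667)
o(Q) = 32/3 - Q
-435 + o(3)*t(18) = -435 + (32/3 - 1*3)*(-2 + sqrt(18)) = -435 + (32/3 - 3)*(-2 + 3*sqrt(2)) = -435 + 23*(-2 + 3*sqrt(2))/3 = -435 + (-46/3 + 23*sqrt(2)) = -1351/3 + 23*sqrt(2)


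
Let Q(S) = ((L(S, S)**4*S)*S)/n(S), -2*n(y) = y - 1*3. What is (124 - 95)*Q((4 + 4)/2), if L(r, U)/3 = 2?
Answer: -1202688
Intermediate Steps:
L(r, U) = 6 (L(r, U) = 3*2 = 6)
n(y) = 3/2 - y/2 (n(y) = -(y - 1*3)/2 = -(y - 3)/2 = -(-3 + y)/2 = 3/2 - y/2)
Q(S) = 1296*S**2/(3/2 - S/2) (Q(S) = ((6**4*S)*S)/(3/2 - S/2) = ((1296*S)*S)/(3/2 - S/2) = (1296*S**2)/(3/2 - S/2) = 1296*S**2/(3/2 - S/2))
(124 - 95)*Q((4 + 4)/2) = (124 - 95)*(-2592*((4 + 4)/2)**2/(-3 + (4 + 4)/2)) = 29*(-2592*(8*(1/2))**2/(-3 + 8*(1/2))) = 29*(-2592*4**2/(-3 + 4)) = 29*(-2592*16/1) = 29*(-2592*16*1) = 29*(-41472) = -1202688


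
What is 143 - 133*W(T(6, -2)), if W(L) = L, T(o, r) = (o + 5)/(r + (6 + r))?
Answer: -1177/2 ≈ -588.50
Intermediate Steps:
T(o, r) = (5 + o)/(6 + 2*r)
143 - 133*W(T(6, -2)) = 143 - 133*(5 + 6)/(2*(3 - 2)) = 143 - 133*11/(2*1) = 143 - 133*11/2 = 143 - 1463/2 = -1177/2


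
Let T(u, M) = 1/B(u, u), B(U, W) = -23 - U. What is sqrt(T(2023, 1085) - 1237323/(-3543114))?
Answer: 2*sqrt(33107420571126)/19487127 ≈ 0.59053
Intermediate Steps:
T(u, M) = 1/(-23 - u)
sqrt(T(2023, 1085) - 1237323/(-3543114)) = sqrt(-1/(23 + 2023) - 1237323/(-3543114)) = sqrt(-1/2046 - 1237323*(-1/3543114)) = sqrt(-1*1/2046 + 412441/1181038) = sqrt(-1/2046 + 412441/1181038) = sqrt(6795752/19487127) = 2*sqrt(33107420571126)/19487127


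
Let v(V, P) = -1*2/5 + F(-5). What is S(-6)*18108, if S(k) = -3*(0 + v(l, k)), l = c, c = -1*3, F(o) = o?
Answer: 1466748/5 ≈ 2.9335e+5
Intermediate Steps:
c = -3
l = -3
v(V, P) = -27/5 (v(V, P) = -1*2/5 - 5 = -2*1/5 - 5 = -2/5 - 5 = -27/5)
S(k) = 81/5 (S(k) = -3*(0 - 27/5) = -3*(-27/5) = 81/5)
S(-6)*18108 = (81/5)*18108 = 1466748/5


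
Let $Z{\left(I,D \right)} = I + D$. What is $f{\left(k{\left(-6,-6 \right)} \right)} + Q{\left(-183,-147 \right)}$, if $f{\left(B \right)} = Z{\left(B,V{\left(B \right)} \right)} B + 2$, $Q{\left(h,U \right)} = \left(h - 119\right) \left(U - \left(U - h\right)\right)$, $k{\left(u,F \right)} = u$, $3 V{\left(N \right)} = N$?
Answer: $55316$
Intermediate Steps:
$V{\left(N \right)} = \frac{N}{3}$
$Z{\left(I,D \right)} = D + I$
$Q{\left(h,U \right)} = h \left(-119 + h\right)$ ($Q{\left(h,U \right)} = \left(-119 + h\right) h = h \left(-119 + h\right)$)
$f{\left(B \right)} = 2 + \frac{4 B^{2}}{3}$ ($f{\left(B \right)} = \left(\frac{B}{3} + B\right) B + 2 = \frac{4 B}{3} B + 2 = \frac{4 B^{2}}{3} + 2 = 2 + \frac{4 B^{2}}{3}$)
$f{\left(k{\left(-6,-6 \right)} \right)} + Q{\left(-183,-147 \right)} = \left(2 + \frac{4 \left(-6\right)^{2}}{3}\right) - 183 \left(-119 - 183\right) = \left(2 + \frac{4}{3} \cdot 36\right) - -55266 = \left(2 + 48\right) + 55266 = 50 + 55266 = 55316$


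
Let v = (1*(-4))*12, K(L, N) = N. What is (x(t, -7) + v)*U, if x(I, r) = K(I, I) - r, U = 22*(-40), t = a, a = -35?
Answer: 66880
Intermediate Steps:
t = -35
U = -880
x(I, r) = I - r
v = -48 (v = -4*12 = -48)
(x(t, -7) + v)*U = ((-35 - 1*(-7)) - 48)*(-880) = ((-35 + 7) - 48)*(-880) = (-28 - 48)*(-880) = -76*(-880) = 66880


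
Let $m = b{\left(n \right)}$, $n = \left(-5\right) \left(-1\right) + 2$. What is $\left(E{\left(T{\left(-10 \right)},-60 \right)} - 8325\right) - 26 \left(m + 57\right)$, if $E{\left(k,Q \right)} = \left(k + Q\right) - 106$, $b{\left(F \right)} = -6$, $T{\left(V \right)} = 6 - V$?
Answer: $-9801$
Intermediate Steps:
$n = 7$ ($n = 5 + 2 = 7$)
$E{\left(k,Q \right)} = -106 + Q + k$ ($E{\left(k,Q \right)} = \left(Q + k\right) - 106 = -106 + Q + k$)
$m = -6$
$\left(E{\left(T{\left(-10 \right)},-60 \right)} - 8325\right) - 26 \left(m + 57\right) = \left(\left(-106 - 60 + \left(6 - -10\right)\right) - 8325\right) - 26 \left(-6 + 57\right) = \left(\left(-106 - 60 + \left(6 + 10\right)\right) - 8325\right) - 1326 = \left(\left(-106 - 60 + 16\right) - 8325\right) - 1326 = \left(-150 - 8325\right) - 1326 = -8475 - 1326 = -9801$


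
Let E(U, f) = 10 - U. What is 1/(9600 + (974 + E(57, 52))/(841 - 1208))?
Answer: 367/3522273 ≈ 0.00010419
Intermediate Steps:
1/(9600 + (974 + E(57, 52))/(841 - 1208)) = 1/(9600 + (974 + (10 - 1*57))/(841 - 1208)) = 1/(9600 + (974 + (10 - 57))/(-367)) = 1/(9600 + (974 - 47)*(-1/367)) = 1/(9600 + 927*(-1/367)) = 1/(9600 - 927/367) = 1/(3522273/367) = 367/3522273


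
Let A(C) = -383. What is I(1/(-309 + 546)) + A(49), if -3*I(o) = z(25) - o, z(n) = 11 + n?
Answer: -280844/711 ≈ -395.00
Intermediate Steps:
I(o) = -12 + o/3 (I(o) = -((11 + 25) - o)/3 = -(36 - o)/3 = -12 + o/3)
I(1/(-309 + 546)) + A(49) = (-12 + 1/(3*(-309 + 546))) - 383 = (-12 + (⅓)/237) - 383 = (-12 + (⅓)*(1/237)) - 383 = (-12 + 1/711) - 383 = -8531/711 - 383 = -280844/711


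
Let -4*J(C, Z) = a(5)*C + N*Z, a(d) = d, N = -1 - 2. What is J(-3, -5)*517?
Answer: 0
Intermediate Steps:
N = -3
J(C, Z) = -5*C/4 + 3*Z/4 (J(C, Z) = -(5*C - 3*Z)/4 = -(-3*Z + 5*C)/4 = -5*C/4 + 3*Z/4)
J(-3, -5)*517 = (-5/4*(-3) + (¾)*(-5))*517 = (15/4 - 15/4)*517 = 0*517 = 0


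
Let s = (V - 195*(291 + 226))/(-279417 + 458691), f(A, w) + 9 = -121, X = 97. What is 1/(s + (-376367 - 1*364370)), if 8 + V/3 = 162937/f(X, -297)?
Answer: -7768540/5754449546607 ≈ -1.3500e-6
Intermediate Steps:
f(A, w) = -130 (f(A, w) = -9 - 121 = -130)
V = -491931/130 (V = -24 + 3*(162937/(-130)) = -24 + 3*(162937*(-1/130)) = -24 + 3*(-162937/130) = -24 - 488811/130 = -491931/130 ≈ -3784.1)
s = -4532627/7768540 (s = (-491931/130 - 195*(291 + 226))/(-279417 + 458691) = (-491931/130 - 195*517)/179274 = (-491931/130 - 100815)*(1/179274) = -13597881/130*1/179274 = -4532627/7768540 ≈ -0.58346)
1/(s + (-376367 - 1*364370)) = 1/(-4532627/7768540 + (-376367 - 1*364370)) = 1/(-4532627/7768540 + (-376367 - 364370)) = 1/(-4532627/7768540 - 740737) = 1/(-5754449546607/7768540) = -7768540/5754449546607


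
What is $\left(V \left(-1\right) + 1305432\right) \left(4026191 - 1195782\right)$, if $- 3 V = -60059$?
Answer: $\frac{10914727910933}{3} \approx 3.6382 \cdot 10^{12}$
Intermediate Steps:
$V = \frac{60059}{3}$ ($V = \left(- \frac{1}{3}\right) \left(-60059\right) = \frac{60059}{3} \approx 20020.0$)
$\left(V \left(-1\right) + 1305432\right) \left(4026191 - 1195782\right) = \left(\frac{60059}{3} \left(-1\right) + 1305432\right) \left(4026191 - 1195782\right) = \left(- \frac{60059}{3} + 1305432\right) 2830409 = \frac{3856237}{3} \cdot 2830409 = \frac{10914727910933}{3}$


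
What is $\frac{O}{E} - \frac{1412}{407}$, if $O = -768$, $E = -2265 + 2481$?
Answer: $- \frac{25732}{3663} \approx -7.0248$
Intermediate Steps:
$E = 216$
$\frac{O}{E} - \frac{1412}{407} = - \frac{768}{216} - \frac{1412}{407} = \left(-768\right) \frac{1}{216} - \frac{1412}{407} = - \frac{32}{9} - \frac{1412}{407} = - \frac{25732}{3663}$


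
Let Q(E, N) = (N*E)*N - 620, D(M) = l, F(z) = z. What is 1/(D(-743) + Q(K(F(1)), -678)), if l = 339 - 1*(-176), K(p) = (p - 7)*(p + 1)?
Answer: -1/5516313 ≈ -1.8128e-7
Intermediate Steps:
K(p) = (1 + p)*(-7 + p) (K(p) = (-7 + p)*(1 + p) = (1 + p)*(-7 + p))
l = 515 (l = 339 + 176 = 515)
D(M) = 515
Q(E, N) = -620 + E*N**2 (Q(E, N) = (E*N)*N - 620 = E*N**2 - 620 = -620 + E*N**2)
1/(D(-743) + Q(K(F(1)), -678)) = 1/(515 + (-620 + (-7 + 1**2 - 6*1)*(-678)**2)) = 1/(515 + (-620 + (-7 + 1 - 6)*459684)) = 1/(515 + (-620 - 12*459684)) = 1/(515 + (-620 - 5516208)) = 1/(515 - 5516828) = 1/(-5516313) = -1/5516313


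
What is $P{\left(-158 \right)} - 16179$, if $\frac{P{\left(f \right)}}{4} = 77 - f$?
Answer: $-15239$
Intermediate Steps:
$P{\left(f \right)} = 308 - 4 f$ ($P{\left(f \right)} = 4 \left(77 - f\right) = 308 - 4 f$)
$P{\left(-158 \right)} - 16179 = \left(308 - -632\right) - 16179 = \left(308 + 632\right) - 16179 = 940 - 16179 = -15239$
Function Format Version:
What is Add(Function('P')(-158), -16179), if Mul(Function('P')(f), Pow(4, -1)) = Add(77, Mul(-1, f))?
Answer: -15239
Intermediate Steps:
Function('P')(f) = Add(308, Mul(-4, f)) (Function('P')(f) = Mul(4, Add(77, Mul(-1, f))) = Add(308, Mul(-4, f)))
Add(Function('P')(-158), -16179) = Add(Add(308, Mul(-4, -158)), -16179) = Add(Add(308, 632), -16179) = Add(940, -16179) = -15239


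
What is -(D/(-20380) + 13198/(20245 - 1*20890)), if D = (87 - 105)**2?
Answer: 13459211/657255 ≈ 20.478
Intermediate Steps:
D = 324 (D = (-18)**2 = 324)
-(D/(-20380) + 13198/(20245 - 1*20890)) = -(324/(-20380) + 13198/(20245 - 1*20890)) = -(324*(-1/20380) + 13198/(20245 - 20890)) = -(-81/5095 + 13198/(-645)) = -(-81/5095 + 13198*(-1/645)) = -(-81/5095 - 13198/645) = -1*(-13459211/657255) = 13459211/657255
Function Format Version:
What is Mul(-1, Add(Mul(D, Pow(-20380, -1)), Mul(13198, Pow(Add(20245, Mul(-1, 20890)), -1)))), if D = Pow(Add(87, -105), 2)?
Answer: Rational(13459211, 657255) ≈ 20.478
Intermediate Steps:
D = 324 (D = Pow(-18, 2) = 324)
Mul(-1, Add(Mul(D, Pow(-20380, -1)), Mul(13198, Pow(Add(20245, Mul(-1, 20890)), -1)))) = Mul(-1, Add(Mul(324, Pow(-20380, -1)), Mul(13198, Pow(Add(20245, Mul(-1, 20890)), -1)))) = Mul(-1, Add(Mul(324, Rational(-1, 20380)), Mul(13198, Pow(Add(20245, -20890), -1)))) = Mul(-1, Add(Rational(-81, 5095), Mul(13198, Pow(-645, -1)))) = Mul(-1, Add(Rational(-81, 5095), Mul(13198, Rational(-1, 645)))) = Mul(-1, Add(Rational(-81, 5095), Rational(-13198, 645))) = Mul(-1, Rational(-13459211, 657255)) = Rational(13459211, 657255)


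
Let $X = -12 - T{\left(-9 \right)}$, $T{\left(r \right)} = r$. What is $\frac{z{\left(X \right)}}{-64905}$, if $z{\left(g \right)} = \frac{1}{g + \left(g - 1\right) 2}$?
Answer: $\frac{1}{713955} \approx 1.4006 \cdot 10^{-6}$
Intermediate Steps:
$X = -3$ ($X = -12 - -9 = -12 + 9 = -3$)
$z{\left(g \right)} = \frac{1}{-2 + 3 g}$ ($z{\left(g \right)} = \frac{1}{g + \left(g - 1\right) 2} = \frac{1}{g + \left(-1 + g\right) 2} = \frac{1}{g + \left(-2 + 2 g\right)} = \frac{1}{-2 + 3 g}$)
$\frac{z{\left(X \right)}}{-64905} = \frac{1}{\left(-2 + 3 \left(-3\right)\right) \left(-64905\right)} = \frac{1}{-2 - 9} \left(- \frac{1}{64905}\right) = \frac{1}{-11} \left(- \frac{1}{64905}\right) = \left(- \frac{1}{11}\right) \left(- \frac{1}{64905}\right) = \frac{1}{713955}$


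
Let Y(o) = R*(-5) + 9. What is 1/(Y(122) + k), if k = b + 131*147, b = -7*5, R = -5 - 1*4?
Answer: 1/19276 ≈ 5.1878e-5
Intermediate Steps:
R = -9 (R = -5 - 4 = -9)
Y(o) = 54 (Y(o) = -9*(-5) + 9 = 45 + 9 = 54)
b = -35
k = 19222 (k = -35 + 131*147 = -35 + 19257 = 19222)
1/(Y(122) + k) = 1/(54 + 19222) = 1/19276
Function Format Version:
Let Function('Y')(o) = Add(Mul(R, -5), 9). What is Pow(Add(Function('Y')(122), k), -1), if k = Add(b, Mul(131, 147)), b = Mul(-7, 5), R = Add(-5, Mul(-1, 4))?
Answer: Rational(1, 19276) ≈ 5.1878e-5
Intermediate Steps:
R = -9 (R = Add(-5, -4) = -9)
Function('Y')(o) = 54 (Function('Y')(o) = Add(Mul(-9, -5), 9) = Add(45, 9) = 54)
b = -35
k = 19222 (k = Add(-35, Mul(131, 147)) = Add(-35, 19257) = 19222)
Pow(Add(Function('Y')(122), k), -1) = Pow(Add(54, 19222), -1) = Pow(19276, -1) = Rational(1, 19276)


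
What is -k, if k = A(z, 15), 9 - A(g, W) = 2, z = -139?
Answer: -7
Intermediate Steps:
A(g, W) = 7 (A(g, W) = 9 - 1*2 = 9 - 2 = 7)
k = 7
-k = -1*7 = -7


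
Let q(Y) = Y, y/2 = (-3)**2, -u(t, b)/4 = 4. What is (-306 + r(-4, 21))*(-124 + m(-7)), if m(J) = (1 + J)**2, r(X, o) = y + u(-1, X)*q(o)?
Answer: 54912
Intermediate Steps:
u(t, b) = -16 (u(t, b) = -4*4 = -16)
y = 18 (y = 2*(-3)**2 = 2*9 = 18)
r(X, o) = 18 - 16*o
(-306 + r(-4, 21))*(-124 + m(-7)) = (-306 + (18 - 16*21))*(-124 + (1 - 7)**2) = (-306 + (18 - 336))*(-124 + (-6)**2) = (-306 - 318)*(-124 + 36) = -624*(-88) = 54912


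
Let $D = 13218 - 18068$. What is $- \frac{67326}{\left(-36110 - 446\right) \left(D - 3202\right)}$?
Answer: $- \frac{11221}{49058152} \approx -0.00022873$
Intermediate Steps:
$D = -4850$ ($D = 13218 - 18068 = -4850$)
$- \frac{67326}{\left(-36110 - 446\right) \left(D - 3202\right)} = - \frac{67326}{\left(-36110 - 446\right) \left(-4850 - 3202\right)} = - \frac{67326}{\left(-36556\right) \left(-8052\right)} = - \frac{67326}{294348912} = \left(-67326\right) \frac{1}{294348912} = - \frac{11221}{49058152}$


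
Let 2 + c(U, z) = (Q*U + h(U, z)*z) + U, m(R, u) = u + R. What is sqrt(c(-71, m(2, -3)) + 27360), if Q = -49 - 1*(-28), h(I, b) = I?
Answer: sqrt(28849) ≈ 169.85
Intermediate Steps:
Q = -21 (Q = -49 + 28 = -21)
m(R, u) = R + u
c(U, z) = -2 - 20*U + U*z (c(U, z) = -2 + ((-21*U + U*z) + U) = -2 + (-20*U + U*z) = -2 - 20*U + U*z)
sqrt(c(-71, m(2, -3)) + 27360) = sqrt((-2 - 20*(-71) - 71*(2 - 3)) + 27360) = sqrt((-2 + 1420 - 71*(-1)) + 27360) = sqrt((-2 + 1420 + 71) + 27360) = sqrt(1489 + 27360) = sqrt(28849)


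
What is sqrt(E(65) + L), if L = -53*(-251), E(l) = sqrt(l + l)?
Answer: sqrt(13303 + sqrt(130)) ≈ 115.39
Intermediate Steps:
E(l) = sqrt(2)*sqrt(l) (E(l) = sqrt(2*l) = sqrt(2)*sqrt(l))
L = 13303
sqrt(E(65) + L) = sqrt(sqrt(2)*sqrt(65) + 13303) = sqrt(sqrt(130) + 13303) = sqrt(13303 + sqrt(130))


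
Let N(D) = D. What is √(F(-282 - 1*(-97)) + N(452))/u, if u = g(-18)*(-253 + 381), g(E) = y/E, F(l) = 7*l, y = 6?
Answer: -3*I*√843/128 ≈ -0.6805*I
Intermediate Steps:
g(E) = 6/E
u = -128/3 (u = (6/(-18))*(-253 + 381) = (6*(-1/18))*128 = -⅓*128 = -128/3 ≈ -42.667)
√(F(-282 - 1*(-97)) + N(452))/u = √(7*(-282 - 1*(-97)) + 452)/(-128/3) = √(7*(-282 + 97) + 452)*(-3/128) = √(7*(-185) + 452)*(-3/128) = √(-1295 + 452)*(-3/128) = √(-843)*(-3/128) = (I*√843)*(-3/128) = -3*I*√843/128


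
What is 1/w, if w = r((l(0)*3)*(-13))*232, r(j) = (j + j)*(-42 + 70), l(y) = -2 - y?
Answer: 1/1013376 ≈ 9.8680e-7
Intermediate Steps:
r(j) = 56*j (r(j) = (2*j)*28 = 56*j)
w = 1013376 (w = (56*(((-2 - 1*0)*3)*(-13)))*232 = (56*(((-2 + 0)*3)*(-13)))*232 = (56*(-2*3*(-13)))*232 = (56*(-6*(-13)))*232 = (56*78)*232 = 4368*232 = 1013376)
1/w = 1/1013376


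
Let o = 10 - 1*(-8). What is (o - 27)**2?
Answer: 81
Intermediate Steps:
o = 18 (o = 10 + 8 = 18)
(o - 27)**2 = (18 - 27)**2 = (-9)**2 = 81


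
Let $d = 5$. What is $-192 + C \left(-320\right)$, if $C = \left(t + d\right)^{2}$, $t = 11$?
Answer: $-82112$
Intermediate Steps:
$C = 256$ ($C = \left(11 + 5\right)^{2} = 16^{2} = 256$)
$-192 + C \left(-320\right) = -192 + 256 \left(-320\right) = -192 - 81920 = -82112$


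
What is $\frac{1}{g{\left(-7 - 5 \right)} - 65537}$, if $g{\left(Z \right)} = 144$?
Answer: $- \frac{1}{65393} \approx -1.5292 \cdot 10^{-5}$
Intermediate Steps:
$\frac{1}{g{\left(-7 - 5 \right)} - 65537} = \frac{1}{144 - 65537} = \frac{1}{-65393} = - \frac{1}{65393}$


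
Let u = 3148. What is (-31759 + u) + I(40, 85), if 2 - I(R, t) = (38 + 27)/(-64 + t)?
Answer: -600854/21 ≈ -28612.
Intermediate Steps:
I(R, t) = 2 - 65/(-64 + t) (I(R, t) = 2 - (38 + 27)/(-64 + t) = 2 - 65/(-64 + t))
(-31759 + u) + I(40, 85) = (-31759 + 3148) + (-193 + 2*85)/(-64 + 85) = -28611 + (-193 + 170)/21 = -28611 + (1/21)*(-23) = -28611 - 23/21 = -600854/21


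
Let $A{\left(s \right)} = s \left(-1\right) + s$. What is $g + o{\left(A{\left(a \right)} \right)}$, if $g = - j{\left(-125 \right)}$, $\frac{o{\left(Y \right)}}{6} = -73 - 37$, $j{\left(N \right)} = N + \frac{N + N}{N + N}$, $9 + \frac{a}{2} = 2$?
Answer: $-536$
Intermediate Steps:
$a = -14$ ($a = -18 + 2 \cdot 2 = -18 + 4 = -14$)
$j{\left(N \right)} = 1 + N$ ($j{\left(N \right)} = N + \frac{2 N}{2 N} = N + 2 N \frac{1}{2 N} = N + 1 = 1 + N$)
$A{\left(s \right)} = 0$ ($A{\left(s \right)} = - s + s = 0$)
$o{\left(Y \right)} = -660$ ($o{\left(Y \right)} = 6 \left(-73 - 37\right) = 6 \left(-110\right) = -660$)
$g = 124$ ($g = - (1 - 125) = \left(-1\right) \left(-124\right) = 124$)
$g + o{\left(A{\left(a \right)} \right)} = 124 - 660 = -536$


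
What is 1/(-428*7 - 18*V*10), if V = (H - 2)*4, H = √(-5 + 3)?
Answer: I/(4*(-389*I + 180*√2)) ≈ -0.00044998 + 0.00029446*I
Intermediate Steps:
H = I*√2 (H = √(-2) = I*√2 ≈ 1.4142*I)
V = -8 + 4*I*√2 (V = (I*√2 - 2)*4 = (-2 + I*√2)*4 = -8 + 4*I*√2 ≈ -8.0 + 5.6569*I)
1/(-428*7 - 18*V*10) = 1/(-428*7 - 18*(-8 + 4*I*√2)*10) = 1/(-2996 + (144 - 72*I*√2)*10) = 1/(-2996 + (1440 - 720*I*√2)) = 1/(-1556 - 720*I*√2)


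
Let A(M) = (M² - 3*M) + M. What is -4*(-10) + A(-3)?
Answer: 55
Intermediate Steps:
A(M) = M² - 2*M
-4*(-10) + A(-3) = -4*(-10) - 3*(-2 - 3) = 40 - 3*(-5) = 40 + 15 = 55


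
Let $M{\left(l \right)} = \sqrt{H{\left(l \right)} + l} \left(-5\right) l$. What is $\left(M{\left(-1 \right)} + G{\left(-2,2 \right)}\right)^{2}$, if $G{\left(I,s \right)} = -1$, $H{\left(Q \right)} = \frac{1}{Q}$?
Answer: $\left(1 - 5 i \sqrt{2}\right)^{2} \approx -49.0 - 14.142 i$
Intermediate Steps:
$M{\left(l \right)} = - 5 l \sqrt{l + \frac{1}{l}}$ ($M{\left(l \right)} = \sqrt{\frac{1}{l} + l} \left(-5\right) l = \sqrt{l + \frac{1}{l}} \left(-5\right) l = - 5 \sqrt{l + \frac{1}{l}} l = - 5 l \sqrt{l + \frac{1}{l}}$)
$\left(M{\left(-1 \right)} + G{\left(-2,2 \right)}\right)^{2} = \left(\left(-5\right) \left(-1\right) \sqrt{-1 + \frac{1}{-1}} - 1\right)^{2} = \left(\left(-5\right) \left(-1\right) \sqrt{-1 - 1} - 1\right)^{2} = \left(\left(-5\right) \left(-1\right) \sqrt{-2} - 1\right)^{2} = \left(\left(-5\right) \left(-1\right) i \sqrt{2} - 1\right)^{2} = \left(5 i \sqrt{2} - 1\right)^{2} = \left(-1 + 5 i \sqrt{2}\right)^{2}$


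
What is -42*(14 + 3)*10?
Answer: -7140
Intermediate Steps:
-42*(14 + 3)*10 = -42*17*10 = -714*10 = -7140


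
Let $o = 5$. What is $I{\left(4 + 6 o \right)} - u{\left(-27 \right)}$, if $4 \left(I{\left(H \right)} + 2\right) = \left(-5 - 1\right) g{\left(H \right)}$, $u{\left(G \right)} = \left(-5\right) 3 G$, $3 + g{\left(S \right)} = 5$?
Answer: $-410$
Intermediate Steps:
$g{\left(S \right)} = 2$ ($g{\left(S \right)} = -3 + 5 = 2$)
$u{\left(G \right)} = - 15 G$
$I{\left(H \right)} = -5$ ($I{\left(H \right)} = -2 + \frac{\left(-5 - 1\right) 2}{4} = -2 + \frac{\left(-6\right) 2}{4} = -2 + \frac{1}{4} \left(-12\right) = -2 - 3 = -5$)
$I{\left(4 + 6 o \right)} - u{\left(-27 \right)} = -5 - \left(-15\right) \left(-27\right) = -5 - 405 = -410$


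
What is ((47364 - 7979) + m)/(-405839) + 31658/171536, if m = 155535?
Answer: -10293873029/34807999352 ≈ -0.29573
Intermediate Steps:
((47364 - 7979) + m)/(-405839) + 31658/171536 = ((47364 - 7979) + 155535)/(-405839) + 31658/171536 = (39385 + 155535)*(-1/405839) + 31658*(1/171536) = 194920*(-1/405839) + 15829/85768 = -194920/405839 + 15829/85768 = -10293873029/34807999352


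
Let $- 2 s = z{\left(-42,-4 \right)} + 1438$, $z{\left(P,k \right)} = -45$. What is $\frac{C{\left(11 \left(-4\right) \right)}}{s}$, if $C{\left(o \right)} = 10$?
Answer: $- \frac{20}{1393} \approx -0.014358$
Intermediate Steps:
$s = - \frac{1393}{2}$ ($s = - \frac{-45 + 1438}{2} = \left(- \frac{1}{2}\right) 1393 = - \frac{1393}{2} \approx -696.5$)
$\frac{C{\left(11 \left(-4\right) \right)}}{s} = \frac{10}{- \frac{1393}{2}} = 10 \left(- \frac{2}{1393}\right) = - \frac{20}{1393}$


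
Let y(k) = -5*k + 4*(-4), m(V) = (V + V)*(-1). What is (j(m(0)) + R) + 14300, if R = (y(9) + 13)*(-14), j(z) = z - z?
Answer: 14972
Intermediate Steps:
m(V) = -2*V (m(V) = (2*V)*(-1) = -2*V)
j(z) = 0
y(k) = -16 - 5*k (y(k) = -5*k - 16 = -16 - 5*k)
R = 672 (R = ((-16 - 5*9) + 13)*(-14) = ((-16 - 45) + 13)*(-14) = (-61 + 13)*(-14) = -48*(-14) = 672)
(j(m(0)) + R) + 14300 = (0 + 672) + 14300 = 672 + 14300 = 14972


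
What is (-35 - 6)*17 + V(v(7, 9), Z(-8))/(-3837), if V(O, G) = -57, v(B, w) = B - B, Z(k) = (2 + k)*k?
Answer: -891444/1279 ≈ -696.99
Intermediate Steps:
Z(k) = k*(2 + k)
v(B, w) = 0
(-35 - 6)*17 + V(v(7, 9), Z(-8))/(-3837) = (-35 - 6)*17 - 57/(-3837) = -41*17 - 57*(-1/3837) = -697 + 19/1279 = -891444/1279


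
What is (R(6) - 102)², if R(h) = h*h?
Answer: 4356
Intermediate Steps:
R(h) = h²
(R(6) - 102)² = (6² - 102)² = (36 - 102)² = (-66)² = 4356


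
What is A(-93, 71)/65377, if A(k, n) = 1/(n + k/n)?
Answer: 71/323485396 ≈ 2.1948e-7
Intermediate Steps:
A(-93, 71)/65377 = (71/(-93 + 71²))/65377 = (71/(-93 + 5041))*(1/65377) = (71/4948)*(1/65377) = 71/323485396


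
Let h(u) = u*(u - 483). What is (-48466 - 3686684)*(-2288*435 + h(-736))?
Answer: 366403274400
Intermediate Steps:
h(u) = u*(-483 + u)
(-48466 - 3686684)*(-2288*435 + h(-736)) = (-48466 - 3686684)*(-2288*435 - 736*(-483 - 736)) = -3735150*(-995280 - 736*(-1219)) = -3735150*(-995280 + 897184) = -3735150*(-98096) = 366403274400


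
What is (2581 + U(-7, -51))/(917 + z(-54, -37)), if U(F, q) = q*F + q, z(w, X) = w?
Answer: 2887/863 ≈ 3.3453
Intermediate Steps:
U(F, q) = q + F*q (U(F, q) = F*q + q = q + F*q)
(2581 + U(-7, -51))/(917 + z(-54, -37)) = (2581 - 51*(1 - 7))/(917 - 54) = (2581 - 51*(-6))/863 = (2581 + 306)*(1/863) = 2887*(1/863) = 2887/863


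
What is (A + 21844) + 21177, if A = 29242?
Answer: 72263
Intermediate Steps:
(A + 21844) + 21177 = (29242 + 21844) + 21177 = 51086 + 21177 = 72263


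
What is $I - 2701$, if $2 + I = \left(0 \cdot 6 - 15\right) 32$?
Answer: $-3183$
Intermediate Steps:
$I = -482$ ($I = -2 + \left(0 \cdot 6 - 15\right) 32 = -2 + \left(0 - 15\right) 32 = -2 - 480 = -482$)
$I - 2701 = -482 - 2701 = -3183$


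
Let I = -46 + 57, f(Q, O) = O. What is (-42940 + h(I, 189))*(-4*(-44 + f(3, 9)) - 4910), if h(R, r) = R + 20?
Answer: 204675930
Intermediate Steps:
I = 11
h(R, r) = 20 + R
(-42940 + h(I, 189))*(-4*(-44 + f(3, 9)) - 4910) = (-42940 + (20 + 11))*(-4*(-44 + 9) - 4910) = (-42940 + 31)*(-4*(-35) - 4910) = -42909*(140 - 4910) = -42909*(-4770) = 204675930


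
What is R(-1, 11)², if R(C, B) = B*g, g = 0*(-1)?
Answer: 0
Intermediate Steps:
g = 0
R(C, B) = 0 (R(C, B) = B*0 = 0)
R(-1, 11)² = 0² = 0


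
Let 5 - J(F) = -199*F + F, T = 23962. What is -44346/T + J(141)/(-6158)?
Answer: -471086797/73778998 ≈ -6.3851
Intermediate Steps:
J(F) = 5 + 198*F (J(F) = 5 - (-199*F + F) = 5 - (-198)*F = 5 + 198*F)
-44346/T + J(141)/(-6158) = -44346/23962 + (5 + 198*141)/(-6158) = -44346*1/23962 + (5 + 27918)*(-1/6158) = -22173/11981 + 27923*(-1/6158) = -22173/11981 - 27923/6158 = -471086797/73778998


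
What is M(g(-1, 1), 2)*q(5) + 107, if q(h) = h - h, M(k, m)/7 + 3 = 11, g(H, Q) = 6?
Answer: 107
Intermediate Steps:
M(k, m) = 56 (M(k, m) = -21 + 7*11 = -21 + 77 = 56)
q(h) = 0
M(g(-1, 1), 2)*q(5) + 107 = 56*0 + 107 = 0 + 107 = 107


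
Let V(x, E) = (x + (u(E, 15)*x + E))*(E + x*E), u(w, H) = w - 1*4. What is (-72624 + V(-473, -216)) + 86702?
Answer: 10538894270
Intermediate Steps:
u(w, H) = -4 + w (u(w, H) = w - 4 = -4 + w)
V(x, E) = (E + E*x)*(E + x + x*(-4 + E)) (V(x, E) = (x + ((-4 + E)*x + E))*(E + x*E) = (x + (x*(-4 + E) + E))*(E + E*x) = (x + (E + x*(-4 + E)))*(E + E*x) = (E + x + x*(-4 + E))*(E + E*x) = (E + E*x)*(E + x + x*(-4 + E)))
(-72624 + V(-473, -216)) + 86702 = (-72624 - 216*(-216 - 3*(-473) - 3*(-473)² - 216*(-473)² + 2*(-216)*(-473))) + 86702 = (-72624 - 216*(-216 + 1419 - 3*223729 - 216*223729 + 204336)) + 86702 = (-72624 - 216*(-216 + 1419 - 671187 - 48325464 + 204336)) + 86702 = (-72624 - 216*(-48791112)) + 86702 = (-72624 + 10538880192) + 86702 = 10538807568 + 86702 = 10538894270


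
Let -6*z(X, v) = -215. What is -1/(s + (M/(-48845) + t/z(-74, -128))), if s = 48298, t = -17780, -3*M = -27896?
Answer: -6301005/301198269202 ≈ -2.0920e-5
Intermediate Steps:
M = 27896/3 (M = -1/3*(-27896) = 27896/3 ≈ 9298.7)
z(X, v) = 215/6 (z(X, v) = -1/6*(-215) = 215/6)
-1/(s + (M/(-48845) + t/z(-74, -128))) = -1/(48298 + ((27896/3)/(-48845) - 17780/215/6)) = -1/(48298 + ((27896/3)*(-1/48845) - 17780*6/215)) = -1/(48298 + (-27896/146535 - 21336/43)) = -1/(48298 - 3127670288/6301005) = -1/301198269202/6301005 = -1*6301005/301198269202 = -6301005/301198269202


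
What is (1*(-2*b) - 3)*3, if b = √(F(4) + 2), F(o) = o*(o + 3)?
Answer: -9 - 6*√30 ≈ -41.863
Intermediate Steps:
F(o) = o*(3 + o)
b = √30 (b = √(4*(3 + 4) + 2) = √(4*7 + 2) = √(28 + 2) = √30 ≈ 5.4772)
(1*(-2*b) - 3)*3 = (1*(-2*√30) - 3)*3 = (-2*√30 - 3)*3 = (-3 - 2*√30)*3 = -9 - 6*√30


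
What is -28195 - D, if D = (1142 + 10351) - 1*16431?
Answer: -23257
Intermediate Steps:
D = -4938 (D = 11493 - 16431 = -4938)
-28195 - D = -28195 - 1*(-4938) = -28195 + 4938 = -23257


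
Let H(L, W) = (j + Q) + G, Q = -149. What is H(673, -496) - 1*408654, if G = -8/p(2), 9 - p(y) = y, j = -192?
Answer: -2862973/7 ≈ -4.0900e+5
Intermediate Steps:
p(y) = 9 - y
G = -8/7 (G = -8/(9 - 1*2) = -8/(9 - 2) = -8/7 ≈ -1.1429)
H(L, W) = -2395/7 (H(L, W) = (-192 - 149) - 8/7 = -341 - 8/7 = -2395/7)
H(673, -496) - 1*408654 = -2395/7 - 1*408654 = -2395/7 - 408654 = -2862973/7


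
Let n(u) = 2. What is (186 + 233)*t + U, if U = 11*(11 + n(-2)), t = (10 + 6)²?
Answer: 107407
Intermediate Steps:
t = 256 (t = 16² = 256)
U = 143 (U = 11*(11 + 2) = 11*13 = 143)
(186 + 233)*t + U = (186 + 233)*256 + 143 = 419*256 + 143 = 107264 + 143 = 107407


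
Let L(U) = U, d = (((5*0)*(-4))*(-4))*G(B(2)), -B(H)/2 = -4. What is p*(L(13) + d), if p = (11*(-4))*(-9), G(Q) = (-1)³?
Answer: 5148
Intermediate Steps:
B(H) = 8 (B(H) = -2*(-4) = 8)
G(Q) = -1
d = 0 (d = (((5*0)*(-4))*(-4))*(-1) = ((0*(-4))*(-4))*(-1) = (0*(-4))*(-1) = 0*(-1) = 0)
p = 396 (p = -44*(-9) = 396)
p*(L(13) + d) = 396*(13 + 0) = 396*13 = 5148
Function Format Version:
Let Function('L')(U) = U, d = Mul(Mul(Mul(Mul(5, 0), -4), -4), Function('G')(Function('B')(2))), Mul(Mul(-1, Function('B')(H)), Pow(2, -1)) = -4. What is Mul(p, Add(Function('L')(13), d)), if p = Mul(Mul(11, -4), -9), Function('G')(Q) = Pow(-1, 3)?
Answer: 5148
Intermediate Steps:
Function('B')(H) = 8 (Function('B')(H) = Mul(-2, -4) = 8)
Function('G')(Q) = -1
d = 0 (d = Mul(Mul(Mul(Mul(5, 0), -4), -4), -1) = Mul(Mul(Mul(0, -4), -4), -1) = Mul(Mul(0, -4), -1) = Mul(0, -1) = 0)
p = 396 (p = Mul(-44, -9) = 396)
Mul(p, Add(Function('L')(13), d)) = Mul(396, Add(13, 0)) = Mul(396, 13) = 5148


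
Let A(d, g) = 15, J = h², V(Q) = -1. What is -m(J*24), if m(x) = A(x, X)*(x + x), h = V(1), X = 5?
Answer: -720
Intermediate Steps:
h = -1
J = 1 (J = (-1)² = 1)
m(x) = 30*x (m(x) = 15*(x + x) = 15*(2*x) = 30*x)
-m(J*24) = -30*1*24 = -30*24 = -1*720 = -720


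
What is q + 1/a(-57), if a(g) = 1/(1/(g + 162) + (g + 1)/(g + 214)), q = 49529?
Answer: 816479842/16485 ≈ 49529.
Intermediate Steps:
a(g) = 1/(1/(162 + g) + (1 + g)/(214 + g))
q + 1/a(-57) = 49529 + 1/((34668 + (-57)² + 376*(-57))/(376 + (-57)² + 164*(-57))) = 49529 + 1/((34668 + 3249 - 21432)/(376 + 3249 - 9348)) = 49529 + 1/(16485/(-5723)) = 49529 + 1/(-1/5723*16485) = 49529 + 1/(-16485/5723) = 49529 - 5723/16485 = 816479842/16485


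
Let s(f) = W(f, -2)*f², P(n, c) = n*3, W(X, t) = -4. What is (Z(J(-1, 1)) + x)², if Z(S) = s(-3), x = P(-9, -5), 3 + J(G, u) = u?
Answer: 3969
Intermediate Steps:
J(G, u) = -3 + u
P(n, c) = 3*n
x = -27 (x = 3*(-9) = -27)
s(f) = -4*f²
Z(S) = -36 (Z(S) = -4*(-3)² = -4*9 = -36)
(Z(J(-1, 1)) + x)² = (-36 - 27)² = (-63)² = 3969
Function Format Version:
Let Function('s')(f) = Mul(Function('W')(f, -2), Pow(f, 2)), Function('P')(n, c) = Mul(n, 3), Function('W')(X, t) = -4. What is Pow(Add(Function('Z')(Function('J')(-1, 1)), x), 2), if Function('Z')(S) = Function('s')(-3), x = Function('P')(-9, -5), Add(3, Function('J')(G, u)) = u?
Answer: 3969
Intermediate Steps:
Function('J')(G, u) = Add(-3, u)
Function('P')(n, c) = Mul(3, n)
x = -27 (x = Mul(3, -9) = -27)
Function('s')(f) = Mul(-4, Pow(f, 2))
Function('Z')(S) = -36 (Function('Z')(S) = Mul(-4, Pow(-3, 2)) = Mul(-4, 9) = -36)
Pow(Add(Function('Z')(Function('J')(-1, 1)), x), 2) = Pow(Add(-36, -27), 2) = Pow(-63, 2) = 3969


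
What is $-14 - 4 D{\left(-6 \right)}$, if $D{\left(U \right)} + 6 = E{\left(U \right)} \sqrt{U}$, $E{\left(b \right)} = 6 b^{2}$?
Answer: $10 - 864 i \sqrt{6} \approx 10.0 - 2116.4 i$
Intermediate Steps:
$D{\left(U \right)} = -6 + 6 U^{\frac{5}{2}}$ ($D{\left(U \right)} = -6 + 6 U^{2} \sqrt{U} = -6 + 6 U^{\frac{5}{2}}$)
$-14 - 4 D{\left(-6 \right)} = -14 - 4 \left(-6 + 6 \left(-6\right)^{\frac{5}{2}}\right) = -14 - 4 \left(-6 + 6 \cdot 36 i \sqrt{6}\right) = -14 - 4 \left(-6 + 216 i \sqrt{6}\right) = -14 + \left(24 - 864 i \sqrt{6}\right) = 10 - 864 i \sqrt{6}$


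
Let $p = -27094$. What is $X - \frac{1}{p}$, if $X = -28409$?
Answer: $- \frac{769713445}{27094} \approx -28409.0$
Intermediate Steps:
$X - \frac{1}{p} = -28409 - \frac{1}{-27094} = -28409 - - \frac{1}{27094} = -28409 + \frac{1}{27094} = - \frac{769713445}{27094}$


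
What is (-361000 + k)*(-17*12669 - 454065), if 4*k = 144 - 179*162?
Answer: 246496109013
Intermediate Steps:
k = -14427/2 (k = (144 - 179*162)/4 = (144 - 28998)/4 = (1/4)*(-28854) = -14427/2 ≈ -7213.5)
(-361000 + k)*(-17*12669 - 454065) = (-361000 - 14427/2)*(-17*12669 - 454065) = -736427*(-215373 - 454065)/2 = -736427/2*(-669438) = 246496109013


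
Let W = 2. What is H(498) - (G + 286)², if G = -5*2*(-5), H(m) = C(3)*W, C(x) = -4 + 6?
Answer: -112892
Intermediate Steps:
C(x) = 2
H(m) = 4 (H(m) = 2*2 = 4)
G = 50 (G = -10*(-5) = 50)
H(498) - (G + 286)² = 4 - (50 + 286)² = 4 - 1*336² = 4 - 1*112896 = 4 - 112896 = -112892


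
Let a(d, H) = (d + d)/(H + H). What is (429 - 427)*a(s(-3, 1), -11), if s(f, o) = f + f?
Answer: 12/11 ≈ 1.0909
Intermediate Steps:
s(f, o) = 2*f
a(d, H) = d/H (a(d, H) = (2*d)/((2*H)) = (2*d)*(1/(2*H)) = d/H)
(429 - 427)*a(s(-3, 1), -11) = (429 - 427)*((2*(-3))/(-11)) = 2*(-6*(-1/11)) = 2*(6/11) = 12/11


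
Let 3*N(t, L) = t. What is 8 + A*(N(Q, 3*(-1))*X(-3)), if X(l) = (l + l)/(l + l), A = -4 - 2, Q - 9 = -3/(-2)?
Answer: -13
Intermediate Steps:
Q = 21/2 (Q = 9 - 3/(-2) = 9 - 3*(-½) = 9 + 3/2 = 21/2 ≈ 10.500)
N(t, L) = t/3
A = -6
X(l) = 1 (X(l) = (2*l)/((2*l)) = (2*l)*(1/(2*l)) = 1)
8 + A*(N(Q, 3*(-1))*X(-3)) = 8 - 6*(⅓)*(21/2) = 8 - 21 = -13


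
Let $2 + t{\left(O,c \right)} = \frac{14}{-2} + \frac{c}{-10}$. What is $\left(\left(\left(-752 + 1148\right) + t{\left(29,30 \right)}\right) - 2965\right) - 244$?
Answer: $-2825$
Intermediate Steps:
$t{\left(O,c \right)} = -9 - \frac{c}{10}$ ($t{\left(O,c \right)} = -2 + \left(\frac{14}{-2} + \frac{c}{-10}\right) = -2 + \left(14 \left(- \frac{1}{2}\right) + c \left(- \frac{1}{10}\right)\right) = -2 - \left(7 + \frac{c}{10}\right) = -9 - \frac{c}{10}$)
$\left(\left(\left(-752 + 1148\right) + t{\left(29,30 \right)}\right) - 2965\right) - 244 = \left(\left(\left(-752 + 1148\right) - 12\right) - 2965\right) - 244 = \left(\left(396 - 12\right) - 2965\right) - 244 = \left(384 - 2965\right) - 244 = -2581 - 244 = -2825$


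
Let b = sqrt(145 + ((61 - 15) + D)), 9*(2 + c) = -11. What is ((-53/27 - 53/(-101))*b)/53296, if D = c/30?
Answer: -1961*sqrt(1546230)/6540218640 ≈ -0.00037284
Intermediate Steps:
c = -29/9 (c = -2 + (1/9)*(-11) = -2 - 11/9 = -29/9 ≈ -3.2222)
D = -29/270 (D = -29/9/30 = -29/9*1/30 = -29/270 ≈ -0.10741)
b = sqrt(1546230)/90 (b = sqrt(145 + ((61 - 15) - 29/270)) = sqrt(145 + (46 - 29/270)) = sqrt(145 + 12391/270) = sqrt(51541/270) = sqrt(1546230)/90 ≈ 13.816)
((-53/27 - 53/(-101))*b)/53296 = ((-53/27 - 53/(-101))*(sqrt(1546230)/90))/53296 = ((-53*1/27 - 53*(-1/101))*(sqrt(1546230)/90))*(1/53296) = ((-53/27 + 53/101)*(sqrt(1546230)/90))*(1/53296) = -1961*sqrt(1546230)/122715*(1/53296) = -1961*sqrt(1546230)/6540218640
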